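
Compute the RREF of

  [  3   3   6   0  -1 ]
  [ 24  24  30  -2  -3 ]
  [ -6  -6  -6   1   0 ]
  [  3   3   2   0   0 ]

[[1, 1, 0, 0, 0], [0, 0, 1, 0, 0], [0, 0, 0, 1, 0], [0, 0, 0, 0, 1]]

R1 := 1/3·R1
  [  1   1   2   0  -1/3 ]
  [ 24  24  30  -2    -3 ]
  [ -6  -6  -6   1     0 ]
  [  3   3   2   0     0 ]
R2 := R2 − 24·R1
  [  1   1    2   0  -1/3 ]
  [  0   0  -18  -2     5 ]
  [ -6  -6   -6   1     0 ]
  [  3   3    2   0     0 ]
R3 := R3 + 6·R1
  [ 1  1    2   0  -1/3 ]
  [ 0  0  -18  -2     5 ]
  [ 0  0    6   1    -2 ]
  [ 3  3    2   0     0 ]
R4 := R4 − 3·R1
  [ 1  1    2   0  -1/3 ]
  [ 0  0  -18  -2     5 ]
  [ 0  0    6   1    -2 ]
  [ 0  0   -4   0     1 ]
R2 := -1/18·R2
  [ 1  1   2    0   -1/3 ]
  [ 0  0   1  1/9  -5/18 ]
  [ 0  0   6    1     -2 ]
  [ 0  0  -4    0      1 ]
R3 := R3 − 6·R2
  [ 1  1   2    0   -1/3 ]
  [ 0  0   1  1/9  -5/18 ]
  [ 0  0   0  1/3   -1/3 ]
  [ 0  0  -4    0      1 ]
R4 := R4 + 4·R2
  [ 1  1  2    0   -1/3 ]
  [ 0  0  1  1/9  -5/18 ]
  [ 0  0  0  1/3   -1/3 ]
  [ 0  0  0  4/9   -1/9 ]
R3 := 3·R3
  [ 1  1  2    0   -1/3 ]
  [ 0  0  1  1/9  -5/18 ]
  [ 0  0  0    1     -1 ]
  [ 0  0  0  4/9   -1/9 ]
R4 := R4 − 4/9·R3
  [ 1  1  2    0   -1/3 ]
  [ 0  0  1  1/9  -5/18 ]
  [ 0  0  0    1     -1 ]
  [ 0  0  0    0    1/3 ]
R4 := 3·R4
  [ 1  1  2    0   -1/3 ]
  [ 0  0  1  1/9  -5/18 ]
  [ 0  0  0    1     -1 ]
  [ 0  0  0    0      1 ]
R3 := R3 + R4
  [ 1  1  2    0   -1/3 ]
  [ 0  0  1  1/9  -5/18 ]
  [ 0  0  0    1      0 ]
  [ 0  0  0    0      1 ]
R2 := R2 + 5/18·R4
  [ 1  1  2    0  -1/3 ]
  [ 0  0  1  1/9     0 ]
  [ 0  0  0    1     0 ]
  [ 0  0  0    0     1 ]
R1 := R1 + 1/3·R4
  [ 1  1  2    0  0 ]
  [ 0  0  1  1/9  0 ]
  [ 0  0  0    1  0 ]
  [ 0  0  0    0  1 ]
R2 := R2 − 1/9·R3
  [ 1  1  2  0  0 ]
  [ 0  0  1  0  0 ]
  [ 0  0  0  1  0 ]
  [ 0  0  0  0  1 ]
R1 := R1 − 2·R2
  [ 1  1  0  0  0 ]
  [ 0  0  1  0  0 ]
  [ 0  0  0  1  0 ]
  [ 0  0  0  0  1 ]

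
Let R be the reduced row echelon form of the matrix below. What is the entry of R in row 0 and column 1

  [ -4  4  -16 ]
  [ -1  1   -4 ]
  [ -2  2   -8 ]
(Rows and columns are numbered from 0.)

ρ1 ← -1/4·ρ1
  [  1  -1   4 ]
  [ -1   1  -4 ]
  [ -2   2  -8 ]
ρ2 ← ρ2 + ρ1
  [  1  -1   4 ]
  [  0   0   0 ]
  [ -2   2  -8 ]
ρ3 ← ρ3 + 2·ρ1
  [ 1  -1  4 ]
  [ 0   0  0 ]
  [ 0   0  0 ]

-1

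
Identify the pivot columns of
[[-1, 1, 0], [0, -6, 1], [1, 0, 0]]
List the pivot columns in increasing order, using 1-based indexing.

ρ1 := -1·ρ1
  [ 1  -1  0 ]
  [ 0  -6  1 ]
  [ 1   0  0 ]
ρ3 := ρ3 − ρ1
  [ 1  -1  0 ]
  [ 0  -6  1 ]
  [ 0   1  0 ]
ρ2 := -1/6·ρ2
  [ 1  -1     0 ]
  [ 0   1  -1/6 ]
  [ 0   1     0 ]
ρ3 := ρ3 − ρ2
  [ 1  -1     0 ]
  [ 0   1  -1/6 ]
  [ 0   0   1/6 ]
ρ3 := 6·ρ3
  [ 1  -1     0 ]
  [ 0   1  -1/6 ]
  [ 0   0     1 ]
ρ2 := ρ2 + 1/6·ρ3
  [ 1  -1  0 ]
  [ 0   1  0 ]
  [ 0   0  1 ]
ρ1 := ρ1 + ρ2
  [ 1  0  0 ]
  [ 0  1  0 ]
  [ 0  0  1 ]
Pivot columns are the columns containing a leading 1.

1, 2, 3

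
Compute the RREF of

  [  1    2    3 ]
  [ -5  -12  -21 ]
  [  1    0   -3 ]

ρ2 := ρ2 + 5·ρ1
  [ 1   2   3 ]
  [ 0  -2  -6 ]
  [ 1   0  -3 ]
ρ3 := ρ3 − ρ1
  [ 1   2   3 ]
  [ 0  -2  -6 ]
  [ 0  -2  -6 ]
ρ2 := -1/2·ρ2
  [ 1   2   3 ]
  [ 0   1   3 ]
  [ 0  -2  -6 ]
ρ3 := ρ3 + 2·ρ2
  [ 1  2  3 ]
  [ 0  1  3 ]
  [ 0  0  0 ]
ρ1 := ρ1 − 2·ρ2
  [ 1  0  -3 ]
  [ 0  1   3 ]
  [ 0  0   0 ]

[[1, 0, -3], [0, 1, 3], [0, 0, 0]]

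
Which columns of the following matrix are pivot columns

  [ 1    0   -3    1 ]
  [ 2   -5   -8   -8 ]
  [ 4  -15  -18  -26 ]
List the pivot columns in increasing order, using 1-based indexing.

r2 → r2 − 2·r1
  [ 1    0   -3    1 ]
  [ 0   -5   -2  -10 ]
  [ 4  -15  -18  -26 ]
r3 → r3 − 4·r1
  [ 1    0  -3    1 ]
  [ 0   -5  -2  -10 ]
  [ 0  -15  -6  -30 ]
r2 → -1/5·r2
  [ 1    0   -3    1 ]
  [ 0    1  2/5    2 ]
  [ 0  -15   -6  -30 ]
r3 → r3 + 15·r2
  [ 1  0   -3  1 ]
  [ 0  1  2/5  2 ]
  [ 0  0    0  0 ]
Pivot columns are the columns containing a leading 1.

1, 2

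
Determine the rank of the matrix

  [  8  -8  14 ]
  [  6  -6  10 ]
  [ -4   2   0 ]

rank = 3

R1 → 1/8·R1
  [  1  -1  7/4 ]
  [  6  -6   10 ]
  [ -4   2    0 ]
R2 → R2 − 6·R1
  [  1  -1   7/4 ]
  [  0   0  -1/2 ]
  [ -4   2     0 ]
R3 → R3 + 4·R1
  [ 1  -1   7/4 ]
  [ 0   0  -1/2 ]
  [ 0  -2     7 ]
R2 <=> R3
  [ 1  -1   7/4 ]
  [ 0  -2     7 ]
  [ 0   0  -1/2 ]
R2 → -1/2·R2
  [ 1  -1   7/4 ]
  [ 0   1  -7/2 ]
  [ 0   0  -1/2 ]
R3 → -2·R3
  [ 1  -1   7/4 ]
  [ 0   1  -7/2 ]
  [ 0   0     1 ]
R2 → R2 + 7/2·R3
  [ 1  -1  7/4 ]
  [ 0   1    0 ]
  [ 0   0    1 ]
R1 → R1 − 7/4·R3
  [ 1  -1  0 ]
  [ 0   1  0 ]
  [ 0   0  1 ]
R1 → R1 + R2
  [ 1  0  0 ]
  [ 0  1  0 ]
  [ 0  0  1 ]
The reduced form has 3 nonzero rows.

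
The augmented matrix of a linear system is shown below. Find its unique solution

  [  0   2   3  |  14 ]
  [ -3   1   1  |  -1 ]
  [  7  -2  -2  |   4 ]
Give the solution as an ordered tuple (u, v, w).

(2, 1, 4)

ρ1 ↔ ρ2
ρ1 → -1/3·ρ1
ρ3 → ρ3 − 7·ρ1
ρ2 → 1/2·ρ2
ρ3 → ρ3 − 1/3·ρ2
ρ3 → -6·ρ3
ρ2 → ρ2 − 3/2·ρ3
ρ1 → ρ1 + 1/3·ρ3
ρ1 → ρ1 + 1/3·ρ2
Reading off the last column: u = 2, v = 1, w = 4.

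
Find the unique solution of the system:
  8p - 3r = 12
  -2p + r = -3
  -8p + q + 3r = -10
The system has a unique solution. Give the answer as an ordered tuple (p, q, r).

Form the augmented matrix and row-reduce:
  [  8  0  -3  |   12 ]
  [ -2  0   1  |   -3 ]
  [ -8  1   3  |  -10 ]
ρ1 → 1/8·ρ1
  [  1  0  -3/8  |  3/2 ]
  [ -2  0     1  |   -3 ]
  [ -8  1     3  |  -10 ]
ρ2 → ρ2 + 2·ρ1
  [  1  0  -3/8  |  3/2 ]
  [  0  0   1/4  |    0 ]
  [ -8  1     3  |  -10 ]
ρ3 → ρ3 + 8·ρ1
  [ 1  0  -3/8  |  3/2 ]
  [ 0  0   1/4  |    0 ]
  [ 0  1     0  |    2 ]
ρ2 ↔ ρ3
  [ 1  0  -3/8  |  3/2 ]
  [ 0  1     0  |    2 ]
  [ 0  0   1/4  |    0 ]
ρ3 → 4·ρ3
  [ 1  0  -3/8  |  3/2 ]
  [ 0  1     0  |    2 ]
  [ 0  0     1  |    0 ]
ρ1 → ρ1 + 3/8·ρ3
  [ 1  0  0  |  3/2 ]
  [ 0  1  0  |    2 ]
  [ 0  0  1  |    0 ]
Reading off the last column: p = 3/2, q = 2, r = 0.

(3/2, 2, 0)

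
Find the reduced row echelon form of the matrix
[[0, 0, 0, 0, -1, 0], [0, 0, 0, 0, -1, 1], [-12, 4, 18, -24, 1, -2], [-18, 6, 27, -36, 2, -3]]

Swap R1 and R3.
  [ -12  4  18  -24   1  -2 ]
  [   0  0   0    0  -1   1 ]
  [   0  0   0    0  -1   0 ]
  [ -18  6  27  -36   2  -3 ]
Multiply R1 by -1/12.
  [   1  -1/3  -3/2    2  -1/12  1/6 ]
  [   0     0     0    0     -1    1 ]
  [   0     0     0    0     -1    0 ]
  [ -18     6    27  -36      2   -3 ]
Add 18 times R1 to R4.
  [ 1  -1/3  -3/2  2  -1/12  1/6 ]
  [ 0     0     0  0     -1    1 ]
  [ 0     0     0  0     -1    0 ]
  [ 0     0     0  0    1/2    0 ]
Multiply R2 by -1.
  [ 1  -1/3  -3/2  2  -1/12  1/6 ]
  [ 0     0     0  0      1   -1 ]
  [ 0     0     0  0     -1    0 ]
  [ 0     0     0  0    1/2    0 ]
Add R2 to R3.
  [ 1  -1/3  -3/2  2  -1/12  1/6 ]
  [ 0     0     0  0      1   -1 ]
  [ 0     0     0  0      0   -1 ]
  [ 0     0     0  0    1/2    0 ]
Subtract 1/2 times R2 from R4.
  [ 1  -1/3  -3/2  2  -1/12  1/6 ]
  [ 0     0     0  0      1   -1 ]
  [ 0     0     0  0      0   -1 ]
  [ 0     0     0  0      0  1/2 ]
Multiply R3 by -1.
  [ 1  -1/3  -3/2  2  -1/12  1/6 ]
  [ 0     0     0  0      1   -1 ]
  [ 0     0     0  0      0    1 ]
  [ 0     0     0  0      0  1/2 ]
Subtract 1/2 times R3 from R4.
  [ 1  -1/3  -3/2  2  -1/12  1/6 ]
  [ 0     0     0  0      1   -1 ]
  [ 0     0     0  0      0    1 ]
  [ 0     0     0  0      0    0 ]
Add R3 to R2.
  [ 1  -1/3  -3/2  2  -1/12  1/6 ]
  [ 0     0     0  0      1    0 ]
  [ 0     0     0  0      0    1 ]
  [ 0     0     0  0      0    0 ]
Subtract 1/6 times R3 from R1.
  [ 1  -1/3  -3/2  2  -1/12  0 ]
  [ 0     0     0  0      1  0 ]
  [ 0     0     0  0      0  1 ]
  [ 0     0     0  0      0  0 ]
Add 1/12 times R2 to R1.
  [ 1  -1/3  -3/2  2  0  0 ]
  [ 0     0     0  0  1  0 ]
  [ 0     0     0  0  0  1 ]
  [ 0     0     0  0  0  0 ]

[[1, -1/3, -3/2, 2, 0, 0], [0, 0, 0, 0, 1, 0], [0, 0, 0, 0, 0, 1], [0, 0, 0, 0, 0, 0]]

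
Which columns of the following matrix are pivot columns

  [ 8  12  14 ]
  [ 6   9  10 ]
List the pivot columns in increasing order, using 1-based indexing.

1, 3

R1 -> 1/8·R1
  [ 1  3/2  7/4 ]
  [ 6    9   10 ]
R2 -> R2 − 6·R1
  [ 1  3/2   7/4 ]
  [ 0    0  -1/2 ]
R2 -> -2·R2
  [ 1  3/2  7/4 ]
  [ 0    0    1 ]
R1 -> R1 − 7/4·R2
  [ 1  3/2  0 ]
  [ 0    0  1 ]
Pivot columns are the columns containing a leading 1.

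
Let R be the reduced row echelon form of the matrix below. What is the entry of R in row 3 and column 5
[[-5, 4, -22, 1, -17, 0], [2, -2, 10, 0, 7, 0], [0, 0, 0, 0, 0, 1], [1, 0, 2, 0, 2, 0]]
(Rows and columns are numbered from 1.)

-1

r1 := -1/5·r1
  [ 1  -4/5  22/5  -1/5  17/5  0 ]
  [ 2    -2    10     0     7  0 ]
  [ 0     0     0     0     0  1 ]
  [ 1     0     2     0     2  0 ]
r2 := r2 − 2·r1
  [ 1  -4/5  22/5  -1/5  17/5  0 ]
  [ 0  -2/5   6/5   2/5   1/5  0 ]
  [ 0     0     0     0     0  1 ]
  [ 1     0     2     0     2  0 ]
r4 := r4 − r1
  [ 1  -4/5   22/5  -1/5  17/5  0 ]
  [ 0  -2/5    6/5   2/5   1/5  0 ]
  [ 0     0      0     0     0  1 ]
  [ 0   4/5  -12/5   1/5  -7/5  0 ]
r2 := -5/2·r2
  [ 1  -4/5   22/5  -1/5  17/5  0 ]
  [ 0     1     -3    -1  -1/2  0 ]
  [ 0     0      0     0     0  1 ]
  [ 0   4/5  -12/5   1/5  -7/5  0 ]
r4 := r4 − 4/5·r2
  [ 1  -4/5  22/5  -1/5  17/5  0 ]
  [ 0     1    -3    -1  -1/2  0 ]
  [ 0     0     0     0     0  1 ]
  [ 0     0     0     1    -1  0 ]
r3 ↔ r4
  [ 1  -4/5  22/5  -1/5  17/5  0 ]
  [ 0     1    -3    -1  -1/2  0 ]
  [ 0     0     0     1    -1  0 ]
  [ 0     0     0     0     0  1 ]
r2 := r2 + r3
  [ 1  -4/5  22/5  -1/5  17/5  0 ]
  [ 0     1    -3     0  -3/2  0 ]
  [ 0     0     0     1    -1  0 ]
  [ 0     0     0     0     0  1 ]
r1 := r1 + 1/5·r3
  [ 1  -4/5  22/5  0  16/5  0 ]
  [ 0     1    -3  0  -3/2  0 ]
  [ 0     0     0  1    -1  0 ]
  [ 0     0     0  0     0  1 ]
r1 := r1 + 4/5·r2
  [ 1  0   2  0     2  0 ]
  [ 0  1  -3  0  -3/2  0 ]
  [ 0  0   0  1    -1  0 ]
  [ 0  0   0  0     0  1 ]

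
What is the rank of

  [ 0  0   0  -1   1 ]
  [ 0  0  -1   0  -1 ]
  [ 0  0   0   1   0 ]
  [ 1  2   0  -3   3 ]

rank = 4

ρ1 <=> ρ4
ρ2 ← -1·ρ2
ρ4 ← ρ4 + ρ3
ρ2 ← ρ2 − ρ4
ρ1 ← ρ1 − 3·ρ4
ρ1 ← ρ1 + 3·ρ3
The reduced form has 4 nonzero rows.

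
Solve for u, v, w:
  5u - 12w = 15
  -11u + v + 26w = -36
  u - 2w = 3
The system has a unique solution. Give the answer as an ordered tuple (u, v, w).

Form the augmented matrix and row-reduce:
  [   5  0  -12  |   15 ]
  [ -11  1   26  |  -36 ]
  [   1  0   -2  |    3 ]
R1 -> 1/5·R1
  [   1  0  -12/5  |    3 ]
  [ -11  1     26  |  -36 ]
  [   1  0     -2  |    3 ]
R2 -> R2 + 11·R1
  [ 1  0  -12/5  |   3 ]
  [ 0  1   -2/5  |  -3 ]
  [ 1  0     -2  |   3 ]
R3 -> R3 − R1
  [ 1  0  -12/5  |   3 ]
  [ 0  1   -2/5  |  -3 ]
  [ 0  0    2/5  |   0 ]
R3 -> 5/2·R3
  [ 1  0  -12/5  |   3 ]
  [ 0  1   -2/5  |  -3 ]
  [ 0  0      1  |   0 ]
R2 -> R2 + 2/5·R3
  [ 1  0  -12/5  |   3 ]
  [ 0  1      0  |  -3 ]
  [ 0  0      1  |   0 ]
R1 -> R1 + 12/5·R3
  [ 1  0  0  |   3 ]
  [ 0  1  0  |  -3 ]
  [ 0  0  1  |   0 ]
Reading off the last column: u = 3, v = -3, w = 0.

(3, -3, 0)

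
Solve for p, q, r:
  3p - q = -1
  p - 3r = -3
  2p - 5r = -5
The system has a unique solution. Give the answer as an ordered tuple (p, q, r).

(0, 1, 1)

Form the augmented matrix and row-reduce:
  [ 3  -1   0  |  -1 ]
  [ 1   0  -3  |  -3 ]
  [ 2   0  -5  |  -5 ]
Multiply ρ1 by 1/3.
  [ 1  -1/3   0  |  -1/3 ]
  [ 1     0  -3  |    -3 ]
  [ 2     0  -5  |    -5 ]
Subtract ρ1 from ρ2.
  [ 1  -1/3   0  |  -1/3 ]
  [ 0   1/3  -3  |  -8/3 ]
  [ 2     0  -5  |    -5 ]
Subtract 2 times ρ1 from ρ3.
  [ 1  -1/3   0  |   -1/3 ]
  [ 0   1/3  -3  |   -8/3 ]
  [ 0   2/3  -5  |  -13/3 ]
Multiply ρ2 by 3.
  [ 1  -1/3   0  |   -1/3 ]
  [ 0     1  -9  |     -8 ]
  [ 0   2/3  -5  |  -13/3 ]
Subtract 2/3 times ρ2 from ρ3.
  [ 1  -1/3   0  |  -1/3 ]
  [ 0     1  -9  |    -8 ]
  [ 0     0   1  |     1 ]
Add 9 times ρ3 to ρ2.
  [ 1  -1/3  0  |  -1/3 ]
  [ 0     1  0  |     1 ]
  [ 0     0  1  |     1 ]
Add 1/3 times ρ2 to ρ1.
  [ 1  0  0  |  0 ]
  [ 0  1  0  |  1 ]
  [ 0  0  1  |  1 ]
Reading off the last column: p = 0, q = 1, r = 1.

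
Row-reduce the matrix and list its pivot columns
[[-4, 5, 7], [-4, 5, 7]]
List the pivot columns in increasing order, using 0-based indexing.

r1 ← -1/4·r1
  [  1  -5/4  -7/4 ]
  [ -4     5     7 ]
r2 ← r2 + 4·r1
  [ 1  -5/4  -7/4 ]
  [ 0     0     0 ]
Pivot columns are the columns containing a leading 1.

0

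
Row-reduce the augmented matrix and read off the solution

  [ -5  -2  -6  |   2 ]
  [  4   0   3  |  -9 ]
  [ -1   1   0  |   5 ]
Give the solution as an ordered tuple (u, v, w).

(-6, -1, 5)

R1 ← -1/5·R1
  [  1  2/5  6/5  |  -2/5 ]
  [  4    0    3  |    -9 ]
  [ -1    1    0  |     5 ]
R2 ← R2 − 4·R1
  [  1   2/5   6/5  |   -2/5 ]
  [  0  -8/5  -9/5  |  -37/5 ]
  [ -1     1     0  |      5 ]
R3 ← R3 + R1
  [ 1   2/5   6/5  |   -2/5 ]
  [ 0  -8/5  -9/5  |  -37/5 ]
  [ 0   7/5   6/5  |   23/5 ]
R2 ← -5/8·R2
  [ 1  2/5  6/5  |  -2/5 ]
  [ 0    1  9/8  |  37/8 ]
  [ 0  7/5  6/5  |  23/5 ]
R3 ← R3 − 7/5·R2
  [ 1  2/5   6/5  |   -2/5 ]
  [ 0    1   9/8  |   37/8 ]
  [ 0    0  -3/8  |  -15/8 ]
R3 ← -8/3·R3
  [ 1  2/5  6/5  |  -2/5 ]
  [ 0    1  9/8  |  37/8 ]
  [ 0    0    1  |     5 ]
R2 ← R2 − 9/8·R3
  [ 1  2/5  6/5  |  -2/5 ]
  [ 0    1    0  |    -1 ]
  [ 0    0    1  |     5 ]
R1 ← R1 − 6/5·R3
  [ 1  2/5  0  |  -32/5 ]
  [ 0    1  0  |     -1 ]
  [ 0    0  1  |      5 ]
R1 ← R1 − 2/5·R2
  [ 1  0  0  |  -6 ]
  [ 0  1  0  |  -1 ]
  [ 0  0  1  |   5 ]
Reading off the last column: u = -6, v = -1, w = 5.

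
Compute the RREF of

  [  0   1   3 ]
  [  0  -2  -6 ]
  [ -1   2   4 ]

R1 <-> R3
  [ -1   2   4 ]
  [  0  -2  -6 ]
  [  0   1   3 ]
R1 ← -1·R1
  [ 1  -2  -4 ]
  [ 0  -2  -6 ]
  [ 0   1   3 ]
R2 ← -1/2·R2
  [ 1  -2  -4 ]
  [ 0   1   3 ]
  [ 0   1   3 ]
R3 ← R3 − R2
  [ 1  -2  -4 ]
  [ 0   1   3 ]
  [ 0   0   0 ]
R1 ← R1 + 2·R2
  [ 1  0  2 ]
  [ 0  1  3 ]
  [ 0  0  0 ]

[[1, 0, 2], [0, 1, 3], [0, 0, 0]]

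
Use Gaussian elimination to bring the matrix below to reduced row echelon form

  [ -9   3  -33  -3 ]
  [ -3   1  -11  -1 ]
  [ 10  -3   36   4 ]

Multiply R1 by -1/9.
  [  1  -1/3  11/3  1/3 ]
  [ -3     1   -11   -1 ]
  [ 10    -3    36    4 ]
Add 3 times R1 to R2.
  [  1  -1/3  11/3  1/3 ]
  [  0     0     0    0 ]
  [ 10    -3    36    4 ]
Subtract 10 times R1 from R3.
  [ 1  -1/3  11/3  1/3 ]
  [ 0     0     0    0 ]
  [ 0   1/3  -2/3  2/3 ]
Swap R2 and R3.
  [ 1  -1/3  11/3  1/3 ]
  [ 0   1/3  -2/3  2/3 ]
  [ 0     0     0    0 ]
Multiply R2 by 3.
  [ 1  -1/3  11/3  1/3 ]
  [ 0     1    -2    2 ]
  [ 0     0     0    0 ]
Add 1/3 times R2 to R1.
  [ 1  0   3  1 ]
  [ 0  1  -2  2 ]
  [ 0  0   0  0 ]

[[1, 0, 3, 1], [0, 1, -2, 2], [0, 0, 0, 0]]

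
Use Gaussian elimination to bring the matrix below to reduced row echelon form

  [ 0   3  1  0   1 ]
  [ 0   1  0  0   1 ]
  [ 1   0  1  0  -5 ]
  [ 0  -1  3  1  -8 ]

[[1, 0, 0, 0, -3], [0, 1, 0, 0, 1], [0, 0, 1, 0, -2], [0, 0, 0, 1, -1]]

R1 <-> R3
  [ 1   0  1  0  -5 ]
  [ 0   1  0  0   1 ]
  [ 0   3  1  0   1 ]
  [ 0  -1  3  1  -8 ]
R3 -> R3 − 3·R2
  [ 1   0  1  0  -5 ]
  [ 0   1  0  0   1 ]
  [ 0   0  1  0  -2 ]
  [ 0  -1  3  1  -8 ]
R4 -> R4 + R2
  [ 1  0  1  0  -5 ]
  [ 0  1  0  0   1 ]
  [ 0  0  1  0  -2 ]
  [ 0  0  3  1  -7 ]
R4 -> R4 − 3·R3
  [ 1  0  1  0  -5 ]
  [ 0  1  0  0   1 ]
  [ 0  0  1  0  -2 ]
  [ 0  0  0  1  -1 ]
R1 -> R1 − R3
  [ 1  0  0  0  -3 ]
  [ 0  1  0  0   1 ]
  [ 0  0  1  0  -2 ]
  [ 0  0  0  1  -1 ]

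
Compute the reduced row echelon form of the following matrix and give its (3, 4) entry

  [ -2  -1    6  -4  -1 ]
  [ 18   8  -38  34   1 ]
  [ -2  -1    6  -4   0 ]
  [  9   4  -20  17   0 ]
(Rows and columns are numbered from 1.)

R1 ← -1/2·R1
R2 ← R2 − 18·R1
R3 ← R3 + 2·R1
R4 ← R4 − 9·R1
R2 ← -1·R2
R4 ← R4 + 1/2·R2
R3 ↔ R4
R3 ← -1·R3
R3 ← R3 − 1/2·R4
R2 ← R2 − 8·R4
R1 ← R1 − 1/2·R4
R2 ← R2 + 16·R3
R1 ← R1 + 3·R3
R1 ← R1 − 1/2·R2

0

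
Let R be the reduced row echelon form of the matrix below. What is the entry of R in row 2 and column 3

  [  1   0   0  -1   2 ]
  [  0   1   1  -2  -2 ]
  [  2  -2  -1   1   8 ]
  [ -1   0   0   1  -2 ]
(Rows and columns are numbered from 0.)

r3 -> r3 − 2·r1
  [  1   0   0  -1   2 ]
  [  0   1   1  -2  -2 ]
  [  0  -2  -1   3   4 ]
  [ -1   0   0   1  -2 ]
r4 -> r4 + r1
  [ 1   0   0  -1   2 ]
  [ 0   1   1  -2  -2 ]
  [ 0  -2  -1   3   4 ]
  [ 0   0   0   0   0 ]
r3 -> r3 + 2·r2
  [ 1  0  0  -1   2 ]
  [ 0  1  1  -2  -2 ]
  [ 0  0  1  -1   0 ]
  [ 0  0  0   0   0 ]
r2 -> r2 − r3
  [ 1  0  0  -1   2 ]
  [ 0  1  0  -1  -2 ]
  [ 0  0  1  -1   0 ]
  [ 0  0  0   0   0 ]

-1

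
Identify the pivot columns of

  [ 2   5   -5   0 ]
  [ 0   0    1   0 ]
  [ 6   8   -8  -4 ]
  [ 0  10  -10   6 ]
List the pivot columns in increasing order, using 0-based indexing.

ρ1 -> 1/2·ρ1
  [ 1  5/2  -5/2   0 ]
  [ 0    0     1   0 ]
  [ 6    8    -8  -4 ]
  [ 0   10   -10   6 ]
ρ3 -> ρ3 − 6·ρ1
  [ 1  5/2  -5/2   0 ]
  [ 0    0     1   0 ]
  [ 0   -7     7  -4 ]
  [ 0   10   -10   6 ]
ρ2 ↔ ρ3
  [ 1  5/2  -5/2   0 ]
  [ 0   -7     7  -4 ]
  [ 0    0     1   0 ]
  [ 0   10   -10   6 ]
ρ2 -> -1/7·ρ2
  [ 1  5/2  -5/2    0 ]
  [ 0    1    -1  4/7 ]
  [ 0    0     1    0 ]
  [ 0   10   -10    6 ]
ρ4 -> ρ4 − 10·ρ2
  [ 1  5/2  -5/2    0 ]
  [ 0    1    -1  4/7 ]
  [ 0    0     1    0 ]
  [ 0    0     0  2/7 ]
ρ4 -> 7/2·ρ4
  [ 1  5/2  -5/2    0 ]
  [ 0    1    -1  4/7 ]
  [ 0    0     1    0 ]
  [ 0    0     0    1 ]
ρ2 -> ρ2 − 4/7·ρ4
  [ 1  5/2  -5/2  0 ]
  [ 0    1    -1  0 ]
  [ 0    0     1  0 ]
  [ 0    0     0  1 ]
ρ2 -> ρ2 + ρ3
  [ 1  5/2  -5/2  0 ]
  [ 0    1     0  0 ]
  [ 0    0     1  0 ]
  [ 0    0     0  1 ]
ρ1 -> ρ1 + 5/2·ρ3
  [ 1  5/2  0  0 ]
  [ 0    1  0  0 ]
  [ 0    0  1  0 ]
  [ 0    0  0  1 ]
ρ1 -> ρ1 − 5/2·ρ2
  [ 1  0  0  0 ]
  [ 0  1  0  0 ]
  [ 0  0  1  0 ]
  [ 0  0  0  1 ]
Pivot columns are the columns containing a leading 1.

0, 1, 2, 3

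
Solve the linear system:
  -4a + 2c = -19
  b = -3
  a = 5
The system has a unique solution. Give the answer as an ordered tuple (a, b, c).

Form the augmented matrix and row-reduce:
  [ -4  0  2  |  -19 ]
  [  0  1  0  |   -3 ]
  [  1  0  0  |    5 ]
ρ1 := -1/4·ρ1
  [ 1  0  -1/2  |  19/4 ]
  [ 0  1     0  |    -3 ]
  [ 1  0     0  |     5 ]
ρ3 := ρ3 − ρ1
  [ 1  0  -1/2  |  19/4 ]
  [ 0  1     0  |    -3 ]
  [ 0  0   1/2  |   1/4 ]
ρ3 := 2·ρ3
  [ 1  0  -1/2  |  19/4 ]
  [ 0  1     0  |    -3 ]
  [ 0  0     1  |   1/2 ]
ρ1 := ρ1 + 1/2·ρ3
  [ 1  0  0  |    5 ]
  [ 0  1  0  |   -3 ]
  [ 0  0  1  |  1/2 ]
Reading off the last column: a = 5, b = -3, c = 1/2.

(5, -3, 1/2)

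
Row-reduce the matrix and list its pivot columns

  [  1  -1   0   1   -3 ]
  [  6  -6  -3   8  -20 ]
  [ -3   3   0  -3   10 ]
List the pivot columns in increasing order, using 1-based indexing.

1, 3, 5

R2 ← R2 − 6·R1
  [  1  -1   0   1  -3 ]
  [  0   0  -3   2  -2 ]
  [ -3   3   0  -3  10 ]
R3 ← R3 + 3·R1
  [ 1  -1   0  1  -3 ]
  [ 0   0  -3  2  -2 ]
  [ 0   0   0  0   1 ]
R2 ← -1/3·R2
  [ 1  -1  0     1   -3 ]
  [ 0   0  1  -2/3  2/3 ]
  [ 0   0  0     0    1 ]
R2 ← R2 − 2/3·R3
  [ 1  -1  0     1  -3 ]
  [ 0   0  1  -2/3   0 ]
  [ 0   0  0     0   1 ]
R1 ← R1 + 3·R3
  [ 1  -1  0     1  0 ]
  [ 0   0  1  -2/3  0 ]
  [ 0   0  0     0  1 ]
Pivot columns are the columns containing a leading 1.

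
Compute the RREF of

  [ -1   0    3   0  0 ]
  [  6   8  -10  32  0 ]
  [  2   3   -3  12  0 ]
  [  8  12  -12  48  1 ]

R1 := -1·R1
  [ 1   0   -3   0  0 ]
  [ 6   8  -10  32  0 ]
  [ 2   3   -3  12  0 ]
  [ 8  12  -12  48  1 ]
R2 := R2 − 6·R1
  [ 1   0   -3   0  0 ]
  [ 0   8    8  32  0 ]
  [ 2   3   -3  12  0 ]
  [ 8  12  -12  48  1 ]
R3 := R3 − 2·R1
  [ 1   0   -3   0  0 ]
  [ 0   8    8  32  0 ]
  [ 0   3    3  12  0 ]
  [ 8  12  -12  48  1 ]
R4 := R4 − 8·R1
  [ 1   0  -3   0  0 ]
  [ 0   8   8  32  0 ]
  [ 0   3   3  12  0 ]
  [ 0  12  12  48  1 ]
R2 := 1/8·R2
  [ 1   0  -3   0  0 ]
  [ 0   1   1   4  0 ]
  [ 0   3   3  12  0 ]
  [ 0  12  12  48  1 ]
R3 := R3 − 3·R2
  [ 1   0  -3   0  0 ]
  [ 0   1   1   4  0 ]
  [ 0   0   0   0  0 ]
  [ 0  12  12  48  1 ]
R4 := R4 − 12·R2
  [ 1  0  -3  0  0 ]
  [ 0  1   1  4  0 ]
  [ 0  0   0  0  0 ]
  [ 0  0   0  0  1 ]
R3 <=> R4
  [ 1  0  -3  0  0 ]
  [ 0  1   1  4  0 ]
  [ 0  0   0  0  1 ]
  [ 0  0   0  0  0 ]

[[1, 0, -3, 0, 0], [0, 1, 1, 4, 0], [0, 0, 0, 0, 1], [0, 0, 0, 0, 0]]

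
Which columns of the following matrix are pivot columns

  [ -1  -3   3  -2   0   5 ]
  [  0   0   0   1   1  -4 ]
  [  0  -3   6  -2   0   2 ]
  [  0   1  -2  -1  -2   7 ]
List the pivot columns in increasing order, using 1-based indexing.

r1 := -1·r1
  [ 1   3  -3   2   0  -5 ]
  [ 0   0   0   1   1  -4 ]
  [ 0  -3   6  -2   0   2 ]
  [ 0   1  -2  -1  -2   7 ]
r2 ↔ r3
  [ 1   3  -3   2   0  -5 ]
  [ 0  -3   6  -2   0   2 ]
  [ 0   0   0   1   1  -4 ]
  [ 0   1  -2  -1  -2   7 ]
r2 := -1/3·r2
  [ 1  3  -3    2   0    -5 ]
  [ 0  1  -2  2/3   0  -2/3 ]
  [ 0  0   0    1   1    -4 ]
  [ 0  1  -2   -1  -2     7 ]
r4 := r4 − r2
  [ 1  3  -3     2   0    -5 ]
  [ 0  1  -2   2/3   0  -2/3 ]
  [ 0  0   0     1   1    -4 ]
  [ 0  0   0  -5/3  -2  23/3 ]
r4 := r4 + 5/3·r3
  [ 1  3  -3    2     0    -5 ]
  [ 0  1  -2  2/3     0  -2/3 ]
  [ 0  0   0    1     1    -4 ]
  [ 0  0   0    0  -1/3     1 ]
r4 := -3·r4
  [ 1  3  -3    2  0    -5 ]
  [ 0  1  -2  2/3  0  -2/3 ]
  [ 0  0   0    1  1    -4 ]
  [ 0  0   0    0  1    -3 ]
r3 := r3 − r4
  [ 1  3  -3    2  0    -5 ]
  [ 0  1  -2  2/3  0  -2/3 ]
  [ 0  0   0    1  0    -1 ]
  [ 0  0   0    0  1    -3 ]
r2 := r2 − 2/3·r3
  [ 1  3  -3  2  0  -5 ]
  [ 0  1  -2  0  0   0 ]
  [ 0  0   0  1  0  -1 ]
  [ 0  0   0  0  1  -3 ]
r1 := r1 − 2·r3
  [ 1  3  -3  0  0  -3 ]
  [ 0  1  -2  0  0   0 ]
  [ 0  0   0  1  0  -1 ]
  [ 0  0   0  0  1  -3 ]
r1 := r1 − 3·r2
  [ 1  0   3  0  0  -3 ]
  [ 0  1  -2  0  0   0 ]
  [ 0  0   0  1  0  -1 ]
  [ 0  0   0  0  1  -3 ]
Pivot columns are the columns containing a leading 1.

1, 2, 4, 5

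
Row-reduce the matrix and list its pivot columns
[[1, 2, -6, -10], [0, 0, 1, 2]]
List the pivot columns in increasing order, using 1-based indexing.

ρ1 ← ρ1 + 6·ρ2
  [ 1  2  0  2 ]
  [ 0  0  1  2 ]
Pivot columns are the columns containing a leading 1.

1, 3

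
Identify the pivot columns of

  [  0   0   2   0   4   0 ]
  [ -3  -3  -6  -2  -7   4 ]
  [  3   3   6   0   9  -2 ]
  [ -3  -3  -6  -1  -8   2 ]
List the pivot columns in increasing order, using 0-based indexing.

R1 <-> R2
  [ -3  -3  -6  -2  -7   4 ]
  [  0   0   2   0   4   0 ]
  [  3   3   6   0   9  -2 ]
  [ -3  -3  -6  -1  -8   2 ]
R1 := -1/3·R1
  [  1   1   2  2/3  7/3  -4/3 ]
  [  0   0   2    0    4     0 ]
  [  3   3   6    0    9    -2 ]
  [ -3  -3  -6   -1   -8     2 ]
R3 := R3 − 3·R1
  [  1   1   2  2/3  7/3  -4/3 ]
  [  0   0   2    0    4     0 ]
  [  0   0   0   -2    2     2 ]
  [ -3  -3  -6   -1   -8     2 ]
R4 := R4 + 3·R1
  [ 1  1  2  2/3  7/3  -4/3 ]
  [ 0  0  2    0    4     0 ]
  [ 0  0  0   -2    2     2 ]
  [ 0  0  0    1   -1    -2 ]
R2 := 1/2·R2
  [ 1  1  2  2/3  7/3  -4/3 ]
  [ 0  0  1    0    2     0 ]
  [ 0  0  0   -2    2     2 ]
  [ 0  0  0    1   -1    -2 ]
R3 := -1/2·R3
  [ 1  1  2  2/3  7/3  -4/3 ]
  [ 0  0  1    0    2     0 ]
  [ 0  0  0    1   -1    -1 ]
  [ 0  0  0    1   -1    -2 ]
R4 := R4 − R3
  [ 1  1  2  2/3  7/3  -4/3 ]
  [ 0  0  1    0    2     0 ]
  [ 0  0  0    1   -1    -1 ]
  [ 0  0  0    0    0    -1 ]
R4 := -1·R4
  [ 1  1  2  2/3  7/3  -4/3 ]
  [ 0  0  1    0    2     0 ]
  [ 0  0  0    1   -1    -1 ]
  [ 0  0  0    0    0     1 ]
R3 := R3 + R4
  [ 1  1  2  2/3  7/3  -4/3 ]
  [ 0  0  1    0    2     0 ]
  [ 0  0  0    1   -1     0 ]
  [ 0  0  0    0    0     1 ]
R1 := R1 + 4/3·R4
  [ 1  1  2  2/3  7/3  0 ]
  [ 0  0  1    0    2  0 ]
  [ 0  0  0    1   -1  0 ]
  [ 0  0  0    0    0  1 ]
R1 := R1 − 2/3·R3
  [ 1  1  2  0   3  0 ]
  [ 0  0  1  0   2  0 ]
  [ 0  0  0  1  -1  0 ]
  [ 0  0  0  0   0  1 ]
R1 := R1 − 2·R2
  [ 1  1  0  0  -1  0 ]
  [ 0  0  1  0   2  0 ]
  [ 0  0  0  1  -1  0 ]
  [ 0  0  0  0   0  1 ]
Pivot columns are the columns containing a leading 1.

0, 2, 3, 5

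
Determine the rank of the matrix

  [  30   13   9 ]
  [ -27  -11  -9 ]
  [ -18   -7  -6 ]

Multiply ρ1 by 1/30.
  [   1  13/30  3/10 ]
  [ -27    -11    -9 ]
  [ -18     -7    -6 ]
Add 27 times ρ1 to ρ2.
  [   1  13/30   3/10 ]
  [   0   7/10  -9/10 ]
  [ -18     -7     -6 ]
Add 18 times ρ1 to ρ3.
  [ 1  13/30   3/10 ]
  [ 0   7/10  -9/10 ]
  [ 0    4/5   -3/5 ]
Multiply ρ2 by 10/7.
  [ 1  13/30  3/10 ]
  [ 0      1  -9/7 ]
  [ 0    4/5  -3/5 ]
Subtract 4/5 times ρ2 from ρ3.
  [ 1  13/30  3/10 ]
  [ 0      1  -9/7 ]
  [ 0      0   3/7 ]
Multiply ρ3 by 7/3.
  [ 1  13/30  3/10 ]
  [ 0      1  -9/7 ]
  [ 0      0     1 ]
Add 9/7 times ρ3 to ρ2.
  [ 1  13/30  3/10 ]
  [ 0      1     0 ]
  [ 0      0     1 ]
Subtract 3/10 times ρ3 from ρ1.
  [ 1  13/30  0 ]
  [ 0      1  0 ]
  [ 0      0  1 ]
Subtract 13/30 times ρ2 from ρ1.
  [ 1  0  0 ]
  [ 0  1  0 ]
  [ 0  0  1 ]
The reduced form has 3 nonzero rows.

rank = 3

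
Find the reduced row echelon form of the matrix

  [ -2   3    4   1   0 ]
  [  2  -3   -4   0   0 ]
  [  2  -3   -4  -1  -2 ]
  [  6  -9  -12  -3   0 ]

Multiply r1 by -1/2.
  [ 1  -3/2   -2  -1/2   0 ]
  [ 2    -3   -4     0   0 ]
  [ 2    -3   -4    -1  -2 ]
  [ 6    -9  -12    -3   0 ]
Subtract 2 times r1 from r2.
  [ 1  -3/2   -2  -1/2   0 ]
  [ 0     0    0     1   0 ]
  [ 2    -3   -4    -1  -2 ]
  [ 6    -9  -12    -3   0 ]
Subtract 2 times r1 from r3.
  [ 1  -3/2   -2  -1/2   0 ]
  [ 0     0    0     1   0 ]
  [ 0     0    0     0  -2 ]
  [ 6    -9  -12    -3   0 ]
Subtract 6 times r1 from r4.
  [ 1  -3/2  -2  -1/2   0 ]
  [ 0     0   0     1   0 ]
  [ 0     0   0     0  -2 ]
  [ 0     0   0     0   0 ]
Multiply r3 by -1/2.
  [ 1  -3/2  -2  -1/2  0 ]
  [ 0     0   0     1  0 ]
  [ 0     0   0     0  1 ]
  [ 0     0   0     0  0 ]
Add 1/2 times r2 to r1.
  [ 1  -3/2  -2  0  0 ]
  [ 0     0   0  1  0 ]
  [ 0     0   0  0  1 ]
  [ 0     0   0  0  0 ]

[[1, -3/2, -2, 0, 0], [0, 0, 0, 1, 0], [0, 0, 0, 0, 1], [0, 0, 0, 0, 0]]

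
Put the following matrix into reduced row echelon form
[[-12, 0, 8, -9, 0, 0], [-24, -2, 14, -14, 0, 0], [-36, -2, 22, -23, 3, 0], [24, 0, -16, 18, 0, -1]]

[[1, 0, -2/3, 3/4, 0, 0], [0, 1, 1, -2, 0, 0], [0, 0, 0, 0, 1, 0], [0, 0, 0, 0, 0, 1]]

R1 := -1/12·R1
  [   1   0  -2/3  3/4  0   0 ]
  [ -24  -2    14  -14  0   0 ]
  [ -36  -2    22  -23  3   0 ]
  [  24   0   -16   18  0  -1 ]
R2 := R2 + 24·R1
  [   1   0  -2/3  3/4  0   0 ]
  [   0  -2    -2    4  0   0 ]
  [ -36  -2    22  -23  3   0 ]
  [  24   0   -16   18  0  -1 ]
R3 := R3 + 36·R1
  [  1   0  -2/3  3/4  0   0 ]
  [  0  -2    -2    4  0   0 ]
  [  0  -2    -2    4  3   0 ]
  [ 24   0   -16   18  0  -1 ]
R4 := R4 − 24·R1
  [ 1   0  -2/3  3/4  0   0 ]
  [ 0  -2    -2    4  0   0 ]
  [ 0  -2    -2    4  3   0 ]
  [ 0   0     0    0  0  -1 ]
R2 := -1/2·R2
  [ 1   0  -2/3  3/4  0   0 ]
  [ 0   1     1   -2  0   0 ]
  [ 0  -2    -2    4  3   0 ]
  [ 0   0     0    0  0  -1 ]
R3 := R3 + 2·R2
  [ 1  0  -2/3  3/4  0   0 ]
  [ 0  1     1   -2  0   0 ]
  [ 0  0     0    0  3   0 ]
  [ 0  0     0    0  0  -1 ]
R3 := 1/3·R3
  [ 1  0  -2/3  3/4  0   0 ]
  [ 0  1     1   -2  0   0 ]
  [ 0  0     0    0  1   0 ]
  [ 0  0     0    0  0  -1 ]
R4 := -1·R4
  [ 1  0  -2/3  3/4  0  0 ]
  [ 0  1     1   -2  0  0 ]
  [ 0  0     0    0  1  0 ]
  [ 0  0     0    0  0  1 ]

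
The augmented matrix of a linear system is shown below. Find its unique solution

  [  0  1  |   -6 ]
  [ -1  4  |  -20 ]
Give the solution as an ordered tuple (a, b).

R1 <-> R2
  [ -1  4  |  -20 ]
  [  0  1  |   -6 ]
R1 -> -1·R1
  [ 1  -4  |  20 ]
  [ 0   1  |  -6 ]
R1 -> R1 + 4·R2
  [ 1  0  |  -4 ]
  [ 0  1  |  -6 ]
Reading off the last column: a = -4, b = -6.

(-4, -6)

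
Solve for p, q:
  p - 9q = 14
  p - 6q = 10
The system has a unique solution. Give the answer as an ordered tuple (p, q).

(2, -4/3)

Form the augmented matrix and row-reduce:
  [ 1  -9  |  14 ]
  [ 1  -6  |  10 ]
ρ2 := ρ2 − ρ1
  [ 1  -9  |  14 ]
  [ 0   3  |  -4 ]
ρ2 := 1/3·ρ2
  [ 1  -9  |    14 ]
  [ 0   1  |  -4/3 ]
ρ1 := ρ1 + 9·ρ2
  [ 1  0  |     2 ]
  [ 0  1  |  -4/3 ]
Reading off the last column: p = 2, q = -4/3.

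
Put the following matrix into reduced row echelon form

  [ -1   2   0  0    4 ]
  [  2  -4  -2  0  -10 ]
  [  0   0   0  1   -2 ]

R1 → -1·R1
  [ 1  -2   0  0   -4 ]
  [ 2  -4  -2  0  -10 ]
  [ 0   0   0  1   -2 ]
R2 → R2 − 2·R1
  [ 1  -2   0  0  -4 ]
  [ 0   0  -2  0  -2 ]
  [ 0   0   0  1  -2 ]
R2 → -1/2·R2
  [ 1  -2  0  0  -4 ]
  [ 0   0  1  0   1 ]
  [ 0   0  0  1  -2 ]

[[1, -2, 0, 0, -4], [0, 0, 1, 0, 1], [0, 0, 0, 1, -2]]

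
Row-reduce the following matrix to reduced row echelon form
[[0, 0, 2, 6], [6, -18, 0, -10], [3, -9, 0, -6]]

r1 ↔ r2
  [ 6  -18  0  -10 ]
  [ 0    0  2    6 ]
  [ 3   -9  0   -6 ]
r1 -> 1/6·r1
  [ 1  -3  0  -5/3 ]
  [ 0   0  2     6 ]
  [ 3  -9  0    -6 ]
r3 -> r3 − 3·r1
  [ 1  -3  0  -5/3 ]
  [ 0   0  2     6 ]
  [ 0   0  0    -1 ]
r2 -> 1/2·r2
  [ 1  -3  0  -5/3 ]
  [ 0   0  1     3 ]
  [ 0   0  0    -1 ]
r3 -> -1·r3
  [ 1  -3  0  -5/3 ]
  [ 0   0  1     3 ]
  [ 0   0  0     1 ]
r2 -> r2 − 3·r3
  [ 1  -3  0  -5/3 ]
  [ 0   0  1     0 ]
  [ 0   0  0     1 ]
r1 -> r1 + 5/3·r3
  [ 1  -3  0  0 ]
  [ 0   0  1  0 ]
  [ 0   0  0  1 ]

[[1, -3, 0, 0], [0, 0, 1, 0], [0, 0, 0, 1]]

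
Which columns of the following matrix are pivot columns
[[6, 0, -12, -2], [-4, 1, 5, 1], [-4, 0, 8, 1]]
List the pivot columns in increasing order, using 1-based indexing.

R1 -> 1/6·R1
R2 -> R2 + 4·R1
R3 -> R3 + 4·R1
R3 -> -3·R3
R2 -> R2 + 1/3·R3
R1 -> R1 + 1/3·R3
Pivot columns are the columns containing a leading 1.

1, 2, 4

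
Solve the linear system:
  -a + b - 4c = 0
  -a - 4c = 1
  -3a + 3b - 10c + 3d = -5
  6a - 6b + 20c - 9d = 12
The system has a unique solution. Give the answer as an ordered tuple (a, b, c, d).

Form the augmented matrix and row-reduce:
  [ -1   1   -4   0  |   0 ]
  [ -1   0   -4   0  |   1 ]
  [ -3   3  -10   3  |  -5 ]
  [  6  -6   20  -9  |  12 ]
R1 := -1·R1
  [  1  -1    4   0  |   0 ]
  [ -1   0   -4   0  |   1 ]
  [ -3   3  -10   3  |  -5 ]
  [  6  -6   20  -9  |  12 ]
R2 := R2 + R1
  [  1  -1    4   0  |   0 ]
  [  0  -1    0   0  |   1 ]
  [ -3   3  -10   3  |  -5 ]
  [  6  -6   20  -9  |  12 ]
R3 := R3 + 3·R1
  [ 1  -1   4   0  |   0 ]
  [ 0  -1   0   0  |   1 ]
  [ 0   0   2   3  |  -5 ]
  [ 6  -6  20  -9  |  12 ]
R4 := R4 − 6·R1
  [ 1  -1   4   0  |   0 ]
  [ 0  -1   0   0  |   1 ]
  [ 0   0   2   3  |  -5 ]
  [ 0   0  -4  -9  |  12 ]
R2 := -1·R2
  [ 1  -1   4   0  |   0 ]
  [ 0   1   0   0  |  -1 ]
  [ 0   0   2   3  |  -5 ]
  [ 0   0  -4  -9  |  12 ]
R3 := 1/2·R3
  [ 1  -1   4    0  |     0 ]
  [ 0   1   0    0  |    -1 ]
  [ 0   0   1  3/2  |  -5/2 ]
  [ 0   0  -4   -9  |    12 ]
R4 := R4 + 4·R3
  [ 1  -1  4    0  |     0 ]
  [ 0   1  0    0  |    -1 ]
  [ 0   0  1  3/2  |  -5/2 ]
  [ 0   0  0   -3  |     2 ]
R4 := -1/3·R4
  [ 1  -1  4    0  |     0 ]
  [ 0   1  0    0  |    -1 ]
  [ 0   0  1  3/2  |  -5/2 ]
  [ 0   0  0    1  |  -2/3 ]
R3 := R3 − 3/2·R4
  [ 1  -1  4  0  |     0 ]
  [ 0   1  0  0  |    -1 ]
  [ 0   0  1  0  |  -3/2 ]
  [ 0   0  0  1  |  -2/3 ]
R1 := R1 − 4·R3
  [ 1  -1  0  0  |     6 ]
  [ 0   1  0  0  |    -1 ]
  [ 0   0  1  0  |  -3/2 ]
  [ 0   0  0  1  |  -2/3 ]
R1 := R1 + R2
  [ 1  0  0  0  |     5 ]
  [ 0  1  0  0  |    -1 ]
  [ 0  0  1  0  |  -3/2 ]
  [ 0  0  0  1  |  -2/3 ]
Reading off the last column: a = 5, b = -1, c = -3/2, d = -2/3.

(5, -1, -3/2, -2/3)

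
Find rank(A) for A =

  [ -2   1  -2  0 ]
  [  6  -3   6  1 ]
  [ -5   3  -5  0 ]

ρ1 -> -1/2·ρ1
  [  1  -1/2   1  0 ]
  [  6    -3   6  1 ]
  [ -5     3  -5  0 ]
ρ2 -> ρ2 − 6·ρ1
  [  1  -1/2   1  0 ]
  [  0     0   0  1 ]
  [ -5     3  -5  0 ]
ρ3 -> ρ3 + 5·ρ1
  [ 1  -1/2  1  0 ]
  [ 0     0  0  1 ]
  [ 0   1/2  0  0 ]
ρ2 <-> ρ3
  [ 1  -1/2  1  0 ]
  [ 0   1/2  0  0 ]
  [ 0     0  0  1 ]
ρ2 -> 2·ρ2
  [ 1  -1/2  1  0 ]
  [ 0     1  0  0 ]
  [ 0     0  0  1 ]
ρ1 -> ρ1 + 1/2·ρ2
  [ 1  0  1  0 ]
  [ 0  1  0  0 ]
  [ 0  0  0  1 ]
The reduced form has 3 nonzero rows.

rank = 3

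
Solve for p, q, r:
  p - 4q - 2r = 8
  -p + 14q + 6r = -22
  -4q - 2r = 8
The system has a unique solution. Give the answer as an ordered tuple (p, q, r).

Form the augmented matrix and row-reduce:
  [  1  -4  -2  |    8 ]
  [ -1  14   6  |  -22 ]
  [  0  -4  -2  |    8 ]
R2 ← R2 + R1
  [ 1  -4  -2  |    8 ]
  [ 0  10   4  |  -14 ]
  [ 0  -4  -2  |    8 ]
R2 ← 1/10·R2
  [ 1  -4   -2  |     8 ]
  [ 0   1  2/5  |  -7/5 ]
  [ 0  -4   -2  |     8 ]
R3 ← R3 + 4·R2
  [ 1  -4    -2  |     8 ]
  [ 0   1   2/5  |  -7/5 ]
  [ 0   0  -2/5  |  12/5 ]
R3 ← -5/2·R3
  [ 1  -4   -2  |     8 ]
  [ 0   1  2/5  |  -7/5 ]
  [ 0   0    1  |    -6 ]
R2 ← R2 − 2/5·R3
  [ 1  -4  -2  |   8 ]
  [ 0   1   0  |   1 ]
  [ 0   0   1  |  -6 ]
R1 ← R1 + 2·R3
  [ 1  -4  0  |  -4 ]
  [ 0   1  0  |   1 ]
  [ 0   0  1  |  -6 ]
R1 ← R1 + 4·R2
  [ 1  0  0  |   0 ]
  [ 0  1  0  |   1 ]
  [ 0  0  1  |  -6 ]
Reading off the last column: p = 0, q = 1, r = -6.

(0, 1, -6)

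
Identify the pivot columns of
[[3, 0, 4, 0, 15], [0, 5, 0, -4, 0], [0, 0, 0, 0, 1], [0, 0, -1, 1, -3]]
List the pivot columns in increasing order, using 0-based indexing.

ρ1 → 1/3·ρ1
  [ 1  0  4/3   0   5 ]
  [ 0  5    0  -4   0 ]
  [ 0  0    0   0   1 ]
  [ 0  0   -1   1  -3 ]
ρ2 → 1/5·ρ2
  [ 1  0  4/3     0   5 ]
  [ 0  1    0  -4/5   0 ]
  [ 0  0    0     0   1 ]
  [ 0  0   -1     1  -3 ]
ρ3 <-> ρ4
  [ 1  0  4/3     0   5 ]
  [ 0  1    0  -4/5   0 ]
  [ 0  0   -1     1  -3 ]
  [ 0  0    0     0   1 ]
ρ3 → -1·ρ3
  [ 1  0  4/3     0  5 ]
  [ 0  1    0  -4/5  0 ]
  [ 0  0    1    -1  3 ]
  [ 0  0    0     0  1 ]
ρ3 → ρ3 − 3·ρ4
  [ 1  0  4/3     0  5 ]
  [ 0  1    0  -4/5  0 ]
  [ 0  0    1    -1  0 ]
  [ 0  0    0     0  1 ]
ρ1 → ρ1 − 5·ρ4
  [ 1  0  4/3     0  0 ]
  [ 0  1    0  -4/5  0 ]
  [ 0  0    1    -1  0 ]
  [ 0  0    0     0  1 ]
ρ1 → ρ1 − 4/3·ρ3
  [ 1  0  0   4/3  0 ]
  [ 0  1  0  -4/5  0 ]
  [ 0  0  1    -1  0 ]
  [ 0  0  0     0  1 ]
Pivot columns are the columns containing a leading 1.

0, 1, 2, 4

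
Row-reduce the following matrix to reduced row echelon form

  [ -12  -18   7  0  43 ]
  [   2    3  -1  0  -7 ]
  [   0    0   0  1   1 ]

Multiply ρ1 by -1/12.
  [ 1  3/2  -7/12  0  -43/12 ]
  [ 2    3     -1  0      -7 ]
  [ 0    0      0  1       1 ]
Subtract 2 times ρ1 from ρ2.
  [ 1  3/2  -7/12  0  -43/12 ]
  [ 0    0    1/6  0     1/6 ]
  [ 0    0      0  1       1 ]
Multiply ρ2 by 6.
  [ 1  3/2  -7/12  0  -43/12 ]
  [ 0    0      1  0       1 ]
  [ 0    0      0  1       1 ]
Add 7/12 times ρ2 to ρ1.
  [ 1  3/2  0  0  -3 ]
  [ 0    0  1  0   1 ]
  [ 0    0  0  1   1 ]

[[1, 3/2, 0, 0, -3], [0, 0, 1, 0, 1], [0, 0, 0, 1, 1]]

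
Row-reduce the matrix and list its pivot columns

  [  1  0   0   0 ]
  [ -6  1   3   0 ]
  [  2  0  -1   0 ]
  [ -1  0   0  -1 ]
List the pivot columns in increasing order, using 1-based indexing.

1, 2, 3, 4

r2 ← r2 + 6·r1
  [  1  0   0   0 ]
  [  0  1   3   0 ]
  [  2  0  -1   0 ]
  [ -1  0   0  -1 ]
r3 ← r3 − 2·r1
  [  1  0   0   0 ]
  [  0  1   3   0 ]
  [  0  0  -1   0 ]
  [ -1  0   0  -1 ]
r4 ← r4 + r1
  [ 1  0   0   0 ]
  [ 0  1   3   0 ]
  [ 0  0  -1   0 ]
  [ 0  0   0  -1 ]
r3 ← -1·r3
  [ 1  0  0   0 ]
  [ 0  1  3   0 ]
  [ 0  0  1   0 ]
  [ 0  0  0  -1 ]
r4 ← -1·r4
  [ 1  0  0  0 ]
  [ 0  1  3  0 ]
  [ 0  0  1  0 ]
  [ 0  0  0  1 ]
r2 ← r2 − 3·r3
  [ 1  0  0  0 ]
  [ 0  1  0  0 ]
  [ 0  0  1  0 ]
  [ 0  0  0  1 ]
Pivot columns are the columns containing a leading 1.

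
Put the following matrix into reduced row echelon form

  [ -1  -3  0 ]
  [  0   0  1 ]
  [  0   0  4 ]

[[1, 3, 0], [0, 0, 1], [0, 0, 0]]

R1 := -1·R1
  [ 1  3  0 ]
  [ 0  0  1 ]
  [ 0  0  4 ]
R3 := R3 − 4·R2
  [ 1  3  0 ]
  [ 0  0  1 ]
  [ 0  0  0 ]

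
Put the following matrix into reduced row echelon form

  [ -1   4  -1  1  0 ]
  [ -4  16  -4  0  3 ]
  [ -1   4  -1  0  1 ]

r1 := -1·r1
  [  1  -4   1  -1  0 ]
  [ -4  16  -4   0  3 ]
  [ -1   4  -1   0  1 ]
r2 := r2 + 4·r1
  [  1  -4   1  -1  0 ]
  [  0   0   0  -4  3 ]
  [ -1   4  -1   0  1 ]
r3 := r3 + r1
  [ 1  -4  1  -1  0 ]
  [ 0   0  0  -4  3 ]
  [ 0   0  0  -1  1 ]
r2 := -1/4·r2
  [ 1  -4  1  -1     0 ]
  [ 0   0  0   1  -3/4 ]
  [ 0   0  0  -1     1 ]
r3 := r3 + r2
  [ 1  -4  1  -1     0 ]
  [ 0   0  0   1  -3/4 ]
  [ 0   0  0   0   1/4 ]
r3 := 4·r3
  [ 1  -4  1  -1     0 ]
  [ 0   0  0   1  -3/4 ]
  [ 0   0  0   0     1 ]
r2 := r2 + 3/4·r3
  [ 1  -4  1  -1  0 ]
  [ 0   0  0   1  0 ]
  [ 0   0  0   0  1 ]
r1 := r1 + r2
  [ 1  -4  1  0  0 ]
  [ 0   0  0  1  0 ]
  [ 0   0  0  0  1 ]

[[1, -4, 1, 0, 0], [0, 0, 0, 1, 0], [0, 0, 0, 0, 1]]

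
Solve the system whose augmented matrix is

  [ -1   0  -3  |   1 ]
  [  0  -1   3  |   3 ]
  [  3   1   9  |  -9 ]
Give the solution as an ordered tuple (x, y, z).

Multiply ρ1 by -1.
Subtract 3 times ρ1 from ρ3.
Multiply ρ2 by -1.
Subtract ρ2 from ρ3.
Multiply ρ3 by 1/3.
Add 3 times ρ3 to ρ2.
Subtract 3 times ρ3 from ρ1.
Reading off the last column: x = 2, y = -6, z = -1.

(2, -6, -1)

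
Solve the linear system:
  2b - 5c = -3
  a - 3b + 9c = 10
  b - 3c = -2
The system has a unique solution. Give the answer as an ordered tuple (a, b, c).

(4, 1, 1)

Form the augmented matrix and row-reduce:
  [ 0   2  -5  |  -3 ]
  [ 1  -3   9  |  10 ]
  [ 0   1  -3  |  -2 ]
ρ1 <=> ρ2
  [ 1  -3   9  |  10 ]
  [ 0   2  -5  |  -3 ]
  [ 0   1  -3  |  -2 ]
ρ2 -> 1/2·ρ2
  [ 1  -3     9  |    10 ]
  [ 0   1  -5/2  |  -3/2 ]
  [ 0   1    -3  |    -2 ]
ρ3 -> ρ3 − ρ2
  [ 1  -3     9  |    10 ]
  [ 0   1  -5/2  |  -3/2 ]
  [ 0   0  -1/2  |  -1/2 ]
ρ3 -> -2·ρ3
  [ 1  -3     9  |    10 ]
  [ 0   1  -5/2  |  -3/2 ]
  [ 0   0     1  |     1 ]
ρ2 -> ρ2 + 5/2·ρ3
  [ 1  -3  9  |  10 ]
  [ 0   1  0  |   1 ]
  [ 0   0  1  |   1 ]
ρ1 -> ρ1 − 9·ρ3
  [ 1  -3  0  |  1 ]
  [ 0   1  0  |  1 ]
  [ 0   0  1  |  1 ]
ρ1 -> ρ1 + 3·ρ2
  [ 1  0  0  |  4 ]
  [ 0  1  0  |  1 ]
  [ 0  0  1  |  1 ]
Reading off the last column: a = 4, b = 1, c = 1.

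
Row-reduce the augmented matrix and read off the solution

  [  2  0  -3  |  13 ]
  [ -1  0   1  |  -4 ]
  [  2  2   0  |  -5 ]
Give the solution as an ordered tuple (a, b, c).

(-1, -3/2, -5)

Multiply ρ1 by 1/2.
  [  1  0  -3/2  |  13/2 ]
  [ -1  0     1  |    -4 ]
  [  2  2     0  |    -5 ]
Add ρ1 to ρ2.
  [ 1  0  -3/2  |  13/2 ]
  [ 0  0  -1/2  |   5/2 ]
  [ 2  2     0  |    -5 ]
Subtract 2 times ρ1 from ρ3.
  [ 1  0  -3/2  |  13/2 ]
  [ 0  0  -1/2  |   5/2 ]
  [ 0  2     3  |   -18 ]
Swap ρ2 and ρ3.
  [ 1  0  -3/2  |  13/2 ]
  [ 0  2     3  |   -18 ]
  [ 0  0  -1/2  |   5/2 ]
Multiply ρ2 by 1/2.
  [ 1  0  -3/2  |  13/2 ]
  [ 0  1   3/2  |    -9 ]
  [ 0  0  -1/2  |   5/2 ]
Multiply ρ3 by -2.
  [ 1  0  -3/2  |  13/2 ]
  [ 0  1   3/2  |    -9 ]
  [ 0  0     1  |    -5 ]
Subtract 3/2 times ρ3 from ρ2.
  [ 1  0  -3/2  |  13/2 ]
  [ 0  1     0  |  -3/2 ]
  [ 0  0     1  |    -5 ]
Add 3/2 times ρ3 to ρ1.
  [ 1  0  0  |    -1 ]
  [ 0  1  0  |  -3/2 ]
  [ 0  0  1  |    -5 ]
Reading off the last column: a = -1, b = -3/2, c = -5.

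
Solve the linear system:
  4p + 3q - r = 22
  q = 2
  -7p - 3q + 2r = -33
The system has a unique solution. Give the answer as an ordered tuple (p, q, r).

(5, 2, 4)

Form the augmented matrix and row-reduce:
  [  4   3  -1  |   22 ]
  [  0   1   0  |    2 ]
  [ -7  -3   2  |  -33 ]
R1 → 1/4·R1
  [  1  3/4  -1/4  |  11/2 ]
  [  0    1     0  |     2 ]
  [ -7   -3     2  |   -33 ]
R3 → R3 + 7·R1
  [ 1  3/4  -1/4  |  11/2 ]
  [ 0    1     0  |     2 ]
  [ 0  9/4   1/4  |  11/2 ]
R3 → R3 − 9/4·R2
  [ 1  3/4  -1/4  |  11/2 ]
  [ 0    1     0  |     2 ]
  [ 0    0   1/4  |     1 ]
R3 → 4·R3
  [ 1  3/4  -1/4  |  11/2 ]
  [ 0    1     0  |     2 ]
  [ 0    0     1  |     4 ]
R1 → R1 + 1/4·R3
  [ 1  3/4  0  |  13/2 ]
  [ 0    1  0  |     2 ]
  [ 0    0  1  |     4 ]
R1 → R1 − 3/4·R2
  [ 1  0  0  |  5 ]
  [ 0  1  0  |  2 ]
  [ 0  0  1  |  4 ]
Reading off the last column: p = 5, q = 2, r = 4.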